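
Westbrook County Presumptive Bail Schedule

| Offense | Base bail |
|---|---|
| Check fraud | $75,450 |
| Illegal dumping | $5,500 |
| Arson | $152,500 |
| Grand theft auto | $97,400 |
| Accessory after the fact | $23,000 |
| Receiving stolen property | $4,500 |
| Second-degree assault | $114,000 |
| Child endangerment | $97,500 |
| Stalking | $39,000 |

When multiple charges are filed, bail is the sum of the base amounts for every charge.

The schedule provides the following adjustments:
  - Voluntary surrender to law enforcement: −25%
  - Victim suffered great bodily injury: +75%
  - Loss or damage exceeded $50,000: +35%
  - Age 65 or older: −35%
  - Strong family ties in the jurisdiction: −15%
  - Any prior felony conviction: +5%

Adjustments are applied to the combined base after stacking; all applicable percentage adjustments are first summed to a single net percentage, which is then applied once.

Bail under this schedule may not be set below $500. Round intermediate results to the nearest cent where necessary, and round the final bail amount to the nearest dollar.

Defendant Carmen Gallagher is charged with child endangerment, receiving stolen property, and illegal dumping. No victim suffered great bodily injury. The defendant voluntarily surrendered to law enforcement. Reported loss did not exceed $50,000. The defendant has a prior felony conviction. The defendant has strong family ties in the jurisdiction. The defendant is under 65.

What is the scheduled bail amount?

$69,875

Base amounts from the schedule: child endangerment $97,500; receiving stolen property $4,500; illegal dumping $5,500.
Stacking rule: sum of all bases. $97,500 + $4,500 + $5,500 = $107,500.
Net percentage adjustment: −25% −15% +5% = −35%. $107,500 × 0.65 = $69,875.
$69,875 is at or above the $500 minimum.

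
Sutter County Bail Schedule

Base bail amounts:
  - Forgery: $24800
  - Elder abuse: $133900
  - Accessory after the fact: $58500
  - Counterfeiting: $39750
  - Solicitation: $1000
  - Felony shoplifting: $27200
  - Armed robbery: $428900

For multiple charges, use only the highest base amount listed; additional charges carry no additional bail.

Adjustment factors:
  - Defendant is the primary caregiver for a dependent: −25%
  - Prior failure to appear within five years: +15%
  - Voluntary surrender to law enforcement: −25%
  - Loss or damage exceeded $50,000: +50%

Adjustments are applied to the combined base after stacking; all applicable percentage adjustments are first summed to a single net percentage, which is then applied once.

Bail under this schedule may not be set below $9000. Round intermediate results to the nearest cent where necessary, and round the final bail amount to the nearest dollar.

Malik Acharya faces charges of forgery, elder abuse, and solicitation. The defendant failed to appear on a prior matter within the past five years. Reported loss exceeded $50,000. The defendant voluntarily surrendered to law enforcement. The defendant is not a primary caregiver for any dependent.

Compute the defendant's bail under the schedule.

Base amounts from the schedule: forgery $24800; elder abuse $133900; solicitation $1000.
Stacking rule: use the highest base only. Highest is elder abuse at $133900. Combined base = $133900.
Net percentage adjustment: +15% −25% +50% = +40%. $133900 × 1.4 = $187460.
$187460 is at or above the $9000 minimum.

$187460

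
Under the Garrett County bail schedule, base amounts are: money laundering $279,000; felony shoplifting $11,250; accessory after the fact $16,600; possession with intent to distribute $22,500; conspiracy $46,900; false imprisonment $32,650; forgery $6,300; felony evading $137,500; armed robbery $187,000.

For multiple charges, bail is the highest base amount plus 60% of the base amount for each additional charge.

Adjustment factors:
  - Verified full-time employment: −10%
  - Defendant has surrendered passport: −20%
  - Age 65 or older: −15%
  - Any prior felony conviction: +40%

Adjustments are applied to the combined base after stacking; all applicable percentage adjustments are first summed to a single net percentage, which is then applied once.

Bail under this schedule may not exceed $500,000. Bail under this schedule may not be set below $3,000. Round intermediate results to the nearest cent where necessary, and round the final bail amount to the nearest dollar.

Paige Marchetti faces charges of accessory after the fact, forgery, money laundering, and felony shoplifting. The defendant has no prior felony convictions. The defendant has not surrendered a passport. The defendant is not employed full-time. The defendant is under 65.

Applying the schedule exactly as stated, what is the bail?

$299,490

Base amounts from the schedule: accessory after the fact $16,600; forgery $6,300; money laundering $279,000; felony shoplifting $11,250.
Stacking rule: highest base plus 60% of each additional charge. Highest is money laundering at $279,000. Additional: $16,600 × 60% = $9,960; $6,300 × 60% = $3,780; $11,250 × 60% = $6,750. Combined base = $279,000 + $20,490 = $299,490.
No adjustment factors apply to this defendant.
$299,490 is within the $500,000 maximum.
$299,490 is at or above the $3,000 minimum.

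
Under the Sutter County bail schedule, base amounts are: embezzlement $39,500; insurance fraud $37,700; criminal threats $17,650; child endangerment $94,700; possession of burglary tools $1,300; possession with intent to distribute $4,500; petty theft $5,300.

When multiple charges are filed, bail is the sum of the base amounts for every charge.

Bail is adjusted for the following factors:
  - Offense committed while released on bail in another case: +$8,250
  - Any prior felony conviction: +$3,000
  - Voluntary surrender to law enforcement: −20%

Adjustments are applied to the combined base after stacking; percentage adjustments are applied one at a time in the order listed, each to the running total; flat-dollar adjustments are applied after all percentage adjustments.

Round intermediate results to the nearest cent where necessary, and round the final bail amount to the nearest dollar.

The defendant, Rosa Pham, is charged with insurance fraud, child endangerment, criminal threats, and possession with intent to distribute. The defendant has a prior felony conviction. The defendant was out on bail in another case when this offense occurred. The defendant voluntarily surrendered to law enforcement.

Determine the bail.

$134,890

Base amounts from the schedule: insurance fraud $37,700; child endangerment $94,700; criminal threats $17,650; possession with intent to distribute $4,500.
Stacking rule: sum of all bases. $37,700 + $94,700 + $17,650 + $4,500 = $154,550.
Voluntary surrender to law enforcement (−20%): $154,550 × 0.8 = $123,640.
Offense committed while released on bail in another case (+$8,250 flat): $123,640 + $8,250 = $131,890.
Any prior felony conviction (+$3,000 flat): $131,890 + $3,000 = $134,890.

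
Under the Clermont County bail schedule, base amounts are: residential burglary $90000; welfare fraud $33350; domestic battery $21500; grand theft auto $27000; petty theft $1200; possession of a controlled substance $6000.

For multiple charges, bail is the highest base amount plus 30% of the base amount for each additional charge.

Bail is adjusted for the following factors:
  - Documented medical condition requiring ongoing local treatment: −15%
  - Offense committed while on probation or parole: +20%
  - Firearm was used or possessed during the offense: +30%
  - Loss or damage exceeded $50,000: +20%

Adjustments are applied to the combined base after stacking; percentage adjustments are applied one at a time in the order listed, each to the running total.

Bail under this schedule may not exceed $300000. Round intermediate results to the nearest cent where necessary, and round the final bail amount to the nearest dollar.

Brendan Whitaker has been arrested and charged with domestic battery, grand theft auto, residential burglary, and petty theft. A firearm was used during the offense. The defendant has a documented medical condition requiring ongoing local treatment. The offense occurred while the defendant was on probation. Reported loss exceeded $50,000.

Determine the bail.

Base amounts from the schedule: domestic battery $21500; grand theft auto $27000; residential burglary $90000; petty theft $1200.
Stacking rule: highest base plus 30% of each additional charge. Highest is residential burglary at $90000. Additional: $21500 × 30% = $6450; $27000 × 30% = $8100; $1200 × 30% = $360. Combined base = $90000 + $14910 = $104910.
Documented medical condition requiring ongoing local treatment (−15%): $104910 × 0.85 = $89173.50.
Offense committed while on probation or parole (+20%): $89173.50 × 1.2 = $107008.20.
Firearm was used or possessed during the offense (+30%): $107008.20 × 1.3 = $139110.66.
Loss or damage exceeded $50,000 (+20%): $139110.66 × 1.2 = $166932.79.
$166932.79 is within the $300000 maximum.
Rounded to the nearest dollar: $166933.

$166933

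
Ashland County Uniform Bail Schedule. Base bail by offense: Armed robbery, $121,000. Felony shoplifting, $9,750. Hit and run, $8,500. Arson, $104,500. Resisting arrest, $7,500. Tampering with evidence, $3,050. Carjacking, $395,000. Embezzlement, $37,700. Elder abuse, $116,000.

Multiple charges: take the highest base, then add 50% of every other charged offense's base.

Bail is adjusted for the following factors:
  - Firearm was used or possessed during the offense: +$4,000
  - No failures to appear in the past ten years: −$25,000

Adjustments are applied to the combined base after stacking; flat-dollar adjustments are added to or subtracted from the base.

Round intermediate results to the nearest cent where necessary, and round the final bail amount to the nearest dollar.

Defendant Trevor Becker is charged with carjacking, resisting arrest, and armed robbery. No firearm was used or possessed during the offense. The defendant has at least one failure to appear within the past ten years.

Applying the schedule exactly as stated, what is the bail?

$459,250

Base amounts from the schedule: carjacking $395,000; resisting arrest $7,500; armed robbery $121,000.
Stacking rule: highest base plus 50% of each additional charge. Highest is carjacking at $395,000. Additional: $7,500 × 50% = $3,750; $121,000 × 50% = $60,500. Combined base = $395,000 + $64,250 = $459,250.
No adjustment factors apply to this defendant.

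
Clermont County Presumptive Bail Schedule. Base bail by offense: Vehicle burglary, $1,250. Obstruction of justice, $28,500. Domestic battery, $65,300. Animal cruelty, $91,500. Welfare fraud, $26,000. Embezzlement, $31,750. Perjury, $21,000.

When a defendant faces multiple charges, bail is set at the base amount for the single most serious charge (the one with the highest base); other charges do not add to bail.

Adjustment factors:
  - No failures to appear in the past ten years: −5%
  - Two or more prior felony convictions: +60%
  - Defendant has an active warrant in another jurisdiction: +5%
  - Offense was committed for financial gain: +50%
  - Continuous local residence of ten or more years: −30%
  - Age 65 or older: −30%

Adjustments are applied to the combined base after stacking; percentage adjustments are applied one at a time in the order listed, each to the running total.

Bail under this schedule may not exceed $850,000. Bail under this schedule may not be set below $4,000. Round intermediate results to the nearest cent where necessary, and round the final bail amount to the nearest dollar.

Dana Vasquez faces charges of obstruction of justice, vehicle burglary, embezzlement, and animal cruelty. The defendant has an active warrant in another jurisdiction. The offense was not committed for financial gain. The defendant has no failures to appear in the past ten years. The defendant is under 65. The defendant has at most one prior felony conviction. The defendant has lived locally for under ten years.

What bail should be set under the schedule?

Base amounts from the schedule: obstruction of justice $28,500; vehicle burglary $1,250; embezzlement $31,750; animal cruelty $91,500.
Stacking rule: use the highest base only. Highest is animal cruelty at $91,500. Combined base = $91,500.
No failures to appear in the past ten years (−5%): $91,500 × 0.95 = $86,925.
Defendant has an active warrant in another jurisdiction (+5%): $86,925 × 1.05 = $91,271.25.
$91,271.25 is within the $850,000 maximum.
$91,271.25 is at or above the $4,000 minimum.
Rounded to the nearest dollar: $91,271.

$91,271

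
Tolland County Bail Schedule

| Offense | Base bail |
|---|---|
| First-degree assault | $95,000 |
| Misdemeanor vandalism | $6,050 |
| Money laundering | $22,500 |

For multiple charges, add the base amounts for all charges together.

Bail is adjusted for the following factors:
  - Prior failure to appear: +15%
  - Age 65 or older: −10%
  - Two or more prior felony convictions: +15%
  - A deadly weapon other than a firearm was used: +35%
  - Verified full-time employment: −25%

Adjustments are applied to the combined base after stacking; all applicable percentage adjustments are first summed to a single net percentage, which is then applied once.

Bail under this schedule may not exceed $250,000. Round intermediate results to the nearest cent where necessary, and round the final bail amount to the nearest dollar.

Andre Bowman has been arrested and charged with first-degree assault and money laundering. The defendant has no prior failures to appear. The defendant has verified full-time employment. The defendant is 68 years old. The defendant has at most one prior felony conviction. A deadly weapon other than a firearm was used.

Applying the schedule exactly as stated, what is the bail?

Base amounts from the schedule: first-degree assault $95,000; money laundering $22,500.
Stacking rule: sum of all bases. $95,000 + $22,500 = $117,500.
Net percentage adjustment: −10% +35% −25% = +0%. $117,500 × 1 = $117,500.
$117,500 is within the $250,000 maximum.

$117,500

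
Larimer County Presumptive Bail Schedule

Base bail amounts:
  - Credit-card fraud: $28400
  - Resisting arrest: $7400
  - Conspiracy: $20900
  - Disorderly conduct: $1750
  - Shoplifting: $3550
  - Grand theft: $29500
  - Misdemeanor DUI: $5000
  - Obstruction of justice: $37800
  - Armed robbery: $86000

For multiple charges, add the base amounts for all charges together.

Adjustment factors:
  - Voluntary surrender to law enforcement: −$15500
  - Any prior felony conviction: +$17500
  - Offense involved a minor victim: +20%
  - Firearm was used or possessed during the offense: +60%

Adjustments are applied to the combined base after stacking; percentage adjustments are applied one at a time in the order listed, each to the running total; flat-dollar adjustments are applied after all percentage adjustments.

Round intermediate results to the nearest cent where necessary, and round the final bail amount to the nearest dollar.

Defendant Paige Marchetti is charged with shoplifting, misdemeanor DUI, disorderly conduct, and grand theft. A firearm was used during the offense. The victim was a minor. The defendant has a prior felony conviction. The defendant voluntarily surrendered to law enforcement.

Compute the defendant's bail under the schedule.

$78416

Base amounts from the schedule: shoplifting $3550; misdemeanor DUI $5000; disorderly conduct $1750; grand theft $29500.
Stacking rule: sum of all bases. $3550 + $5000 + $1750 + $29500 = $39800.
Offense involved a minor victim (+20%): $39800 × 1.2 = $47760.
Firearm was used or possessed during the offense (+60%): $47760 × 1.6 = $76416.
Voluntary surrender to law enforcement (−$15500 flat): $76416 − $15500 = $60916.
Any prior felony conviction (+$17500 flat): $60916 + $17500 = $78416.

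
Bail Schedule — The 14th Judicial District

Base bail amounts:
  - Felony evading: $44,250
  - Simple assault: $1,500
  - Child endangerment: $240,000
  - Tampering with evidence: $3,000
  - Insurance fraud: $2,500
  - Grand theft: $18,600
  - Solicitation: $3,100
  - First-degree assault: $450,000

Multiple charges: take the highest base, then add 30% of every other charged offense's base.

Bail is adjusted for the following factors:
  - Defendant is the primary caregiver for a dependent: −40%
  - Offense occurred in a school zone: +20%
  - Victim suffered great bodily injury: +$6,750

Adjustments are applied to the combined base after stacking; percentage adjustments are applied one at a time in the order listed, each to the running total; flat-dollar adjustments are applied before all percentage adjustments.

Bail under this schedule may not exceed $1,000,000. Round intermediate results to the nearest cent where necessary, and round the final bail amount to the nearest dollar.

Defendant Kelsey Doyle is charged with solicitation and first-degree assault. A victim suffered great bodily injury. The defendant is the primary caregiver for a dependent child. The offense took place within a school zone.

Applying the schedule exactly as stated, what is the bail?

$329,530

Base amounts from the schedule: solicitation $3,100; first-degree assault $450,000.
Stacking rule: highest base plus 30% of each additional charge. Highest is first-degree assault at $450,000. Additional: $3,100 × 30% = $930. Combined base = $450,000 + $930 = $450,930.
Victim suffered great bodily injury (+$6,750 flat): $450,930 + $6,750 = $457,680.
Defendant is the primary caregiver for a dependent (−40%): $457,680 × 0.6 = $274,608.
Offense occurred in a school zone (+20%): $274,608 × 1.2 = $329,529.60.
$329,529.60 is within the $1,000,000 maximum.
Rounded to the nearest dollar: $329,530.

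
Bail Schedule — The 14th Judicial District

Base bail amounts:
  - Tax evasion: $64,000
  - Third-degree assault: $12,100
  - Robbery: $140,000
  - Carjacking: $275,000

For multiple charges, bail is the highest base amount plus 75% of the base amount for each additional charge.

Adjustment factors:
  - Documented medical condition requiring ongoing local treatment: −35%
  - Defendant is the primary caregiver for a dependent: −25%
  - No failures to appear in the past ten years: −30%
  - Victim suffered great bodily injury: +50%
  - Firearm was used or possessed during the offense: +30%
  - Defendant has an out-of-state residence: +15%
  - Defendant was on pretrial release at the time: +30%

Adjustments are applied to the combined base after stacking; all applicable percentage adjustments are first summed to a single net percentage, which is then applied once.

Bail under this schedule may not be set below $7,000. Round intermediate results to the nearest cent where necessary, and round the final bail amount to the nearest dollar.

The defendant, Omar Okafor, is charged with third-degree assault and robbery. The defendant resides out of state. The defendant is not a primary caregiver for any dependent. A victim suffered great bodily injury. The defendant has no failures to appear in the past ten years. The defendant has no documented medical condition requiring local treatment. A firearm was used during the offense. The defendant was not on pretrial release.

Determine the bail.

Base amounts from the schedule: third-degree assault $12,100; robbery $140,000.
Stacking rule: highest base plus 75% of each additional charge. Highest is robbery at $140,000. Additional: $12,100 × 75% = $9,075. Combined base = $140,000 + $9,075 = $149,075.
Net percentage adjustment: −30% +50% +30% +15% = +65%. $149,075 × 1.65 = $245,973.75.
$245,973.75 is at or above the $7,000 minimum.
Rounded to the nearest dollar: $245,974.

$245,974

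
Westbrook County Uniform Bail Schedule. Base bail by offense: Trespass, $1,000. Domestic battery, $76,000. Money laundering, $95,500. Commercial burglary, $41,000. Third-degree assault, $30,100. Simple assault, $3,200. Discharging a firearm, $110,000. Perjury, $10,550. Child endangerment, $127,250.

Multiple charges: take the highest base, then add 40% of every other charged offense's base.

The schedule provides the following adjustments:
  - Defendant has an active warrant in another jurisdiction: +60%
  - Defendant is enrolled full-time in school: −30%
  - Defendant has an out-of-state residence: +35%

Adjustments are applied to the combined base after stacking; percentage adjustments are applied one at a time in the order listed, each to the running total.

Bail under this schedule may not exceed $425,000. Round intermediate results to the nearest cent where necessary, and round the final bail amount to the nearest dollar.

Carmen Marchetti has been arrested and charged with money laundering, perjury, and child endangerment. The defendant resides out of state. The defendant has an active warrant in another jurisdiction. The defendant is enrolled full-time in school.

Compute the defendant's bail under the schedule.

Base amounts from the schedule: money laundering $95,500; perjury $10,550; child endangerment $127,250.
Stacking rule: highest base plus 40% of each additional charge. Highest is child endangerment at $127,250. Additional: $95,500 × 40% = $38,200; $10,550 × 40% = $4,220. Combined base = $127,250 + $42,420 = $169,670.
Defendant has an active warrant in another jurisdiction (+60%): $169,670 × 1.6 = $271,472.
Defendant is enrolled full-time in school (−30%): $271,472 × 0.7 = $190,030.40.
Defendant has an out-of-state residence (+35%): $190,030.40 × 1.35 = $256,541.04.
$256,541.04 is within the $425,000 maximum.
Rounded to the nearest dollar: $256,541.

$256,541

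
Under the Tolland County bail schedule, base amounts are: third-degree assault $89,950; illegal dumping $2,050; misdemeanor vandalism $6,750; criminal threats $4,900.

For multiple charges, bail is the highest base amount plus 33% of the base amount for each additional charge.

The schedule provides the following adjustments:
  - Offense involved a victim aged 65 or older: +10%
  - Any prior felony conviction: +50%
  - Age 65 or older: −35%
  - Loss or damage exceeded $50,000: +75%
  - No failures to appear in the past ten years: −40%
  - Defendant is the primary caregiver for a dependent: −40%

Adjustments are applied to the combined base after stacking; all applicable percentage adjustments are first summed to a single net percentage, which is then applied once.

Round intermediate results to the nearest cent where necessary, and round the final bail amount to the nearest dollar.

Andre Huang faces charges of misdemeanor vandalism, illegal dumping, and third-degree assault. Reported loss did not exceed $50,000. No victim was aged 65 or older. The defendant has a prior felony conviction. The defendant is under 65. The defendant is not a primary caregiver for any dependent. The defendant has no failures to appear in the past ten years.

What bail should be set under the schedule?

$102,139

Base amounts from the schedule: misdemeanor vandalism $6,750; illegal dumping $2,050; third-degree assault $89,950.
Stacking rule: highest base plus 33% of each additional charge. Highest is third-degree assault at $89,950. Additional: $6,750 × 33% = $2,227.50; $2,050 × 33% = $676.50. Combined base = $89,950 + $2,904 = $92,854.
Net percentage adjustment: +50% −40% = +10%. $92,854 × 1.1 = $102,139.40.
Rounded to the nearest dollar: $102,139.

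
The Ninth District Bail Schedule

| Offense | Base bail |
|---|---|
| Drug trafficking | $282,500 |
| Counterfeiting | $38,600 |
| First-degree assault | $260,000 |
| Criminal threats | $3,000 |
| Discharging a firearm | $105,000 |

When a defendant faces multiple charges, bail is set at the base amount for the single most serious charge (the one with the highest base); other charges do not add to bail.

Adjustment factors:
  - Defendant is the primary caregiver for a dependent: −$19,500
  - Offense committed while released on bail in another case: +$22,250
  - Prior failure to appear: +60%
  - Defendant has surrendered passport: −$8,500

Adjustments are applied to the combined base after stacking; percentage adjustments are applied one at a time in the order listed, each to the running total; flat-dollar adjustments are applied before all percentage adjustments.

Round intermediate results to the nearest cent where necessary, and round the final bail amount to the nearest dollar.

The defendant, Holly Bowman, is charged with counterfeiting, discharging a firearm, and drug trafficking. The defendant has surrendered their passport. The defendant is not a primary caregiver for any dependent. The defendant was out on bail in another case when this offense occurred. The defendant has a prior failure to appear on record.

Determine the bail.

Base amounts from the schedule: counterfeiting $38,600; discharging a firearm $105,000; drug trafficking $282,500.
Stacking rule: use the highest base only. Highest is drug trafficking at $282,500. Combined base = $282,500.
Offense committed while released on bail in another case (+$22,250 flat): $282,500 + $22,250 = $304,750.
Defendant has surrendered passport (−$8,500 flat): $304,750 − $8,500 = $296,250.
Prior failure to appear (+60%): $296,250 × 1.6 = $474,000.

$474,000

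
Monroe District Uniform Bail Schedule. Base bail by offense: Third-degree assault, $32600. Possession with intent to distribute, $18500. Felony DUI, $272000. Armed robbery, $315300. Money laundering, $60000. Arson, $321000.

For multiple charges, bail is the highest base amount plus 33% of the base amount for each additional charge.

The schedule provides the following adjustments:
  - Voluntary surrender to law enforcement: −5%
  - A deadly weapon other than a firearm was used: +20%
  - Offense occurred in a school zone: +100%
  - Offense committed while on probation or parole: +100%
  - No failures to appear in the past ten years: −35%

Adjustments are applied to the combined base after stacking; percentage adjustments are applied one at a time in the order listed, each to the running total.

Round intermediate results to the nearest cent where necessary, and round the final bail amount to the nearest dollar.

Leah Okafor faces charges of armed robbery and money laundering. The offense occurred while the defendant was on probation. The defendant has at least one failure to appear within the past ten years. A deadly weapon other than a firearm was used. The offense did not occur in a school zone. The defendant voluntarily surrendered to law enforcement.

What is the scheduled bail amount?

Base amounts from the schedule: armed robbery $315300; money laundering $60000.
Stacking rule: highest base plus 33% of each additional charge. Highest is armed robbery at $315300. Additional: $60000 × 33% = $19800. Combined base = $315300 + $19800 = $335100.
Voluntary surrender to law enforcement (−5%): $335100 × 0.95 = $318345.
A deadly weapon other than a firearm was used (+20%): $318345 × 1.2 = $382014.
Offense committed while on probation or parole (+100%): $382014 × 2 = $764028.

$764028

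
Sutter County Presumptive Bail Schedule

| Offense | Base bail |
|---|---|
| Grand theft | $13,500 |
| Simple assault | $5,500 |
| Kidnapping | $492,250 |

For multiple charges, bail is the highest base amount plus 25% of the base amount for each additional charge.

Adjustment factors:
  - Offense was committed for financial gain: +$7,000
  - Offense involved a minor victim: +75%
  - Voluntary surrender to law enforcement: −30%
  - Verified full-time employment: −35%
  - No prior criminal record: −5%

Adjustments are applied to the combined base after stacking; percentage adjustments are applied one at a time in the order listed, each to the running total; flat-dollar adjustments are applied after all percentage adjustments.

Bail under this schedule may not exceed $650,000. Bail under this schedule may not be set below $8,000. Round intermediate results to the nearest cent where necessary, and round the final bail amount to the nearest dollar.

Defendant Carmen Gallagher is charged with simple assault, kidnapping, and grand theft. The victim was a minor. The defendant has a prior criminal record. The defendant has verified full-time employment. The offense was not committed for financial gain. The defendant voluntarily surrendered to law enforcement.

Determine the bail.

$395,736

Base amounts from the schedule: simple assault $5,500; kidnapping $492,250; grand theft $13,500.
Stacking rule: highest base plus 25% of each additional charge. Highest is kidnapping at $492,250. Additional: $5,500 × 25% = $1,375; $13,500 × 25% = $3,375. Combined base = $492,250 + $4,750 = $497,000.
Offense involved a minor victim (+75%): $497,000 × 1.75 = $869,750.
Voluntary surrender to law enforcement (−30%): $869,750 × 0.7 = $608,825.
Verified full-time employment (−35%): $608,825 × 0.65 = $395,736.25.
$395,736.25 is within the $650,000 maximum.
$395,736.25 is at or above the $8,000 minimum.
Rounded to the nearest dollar: $395,736.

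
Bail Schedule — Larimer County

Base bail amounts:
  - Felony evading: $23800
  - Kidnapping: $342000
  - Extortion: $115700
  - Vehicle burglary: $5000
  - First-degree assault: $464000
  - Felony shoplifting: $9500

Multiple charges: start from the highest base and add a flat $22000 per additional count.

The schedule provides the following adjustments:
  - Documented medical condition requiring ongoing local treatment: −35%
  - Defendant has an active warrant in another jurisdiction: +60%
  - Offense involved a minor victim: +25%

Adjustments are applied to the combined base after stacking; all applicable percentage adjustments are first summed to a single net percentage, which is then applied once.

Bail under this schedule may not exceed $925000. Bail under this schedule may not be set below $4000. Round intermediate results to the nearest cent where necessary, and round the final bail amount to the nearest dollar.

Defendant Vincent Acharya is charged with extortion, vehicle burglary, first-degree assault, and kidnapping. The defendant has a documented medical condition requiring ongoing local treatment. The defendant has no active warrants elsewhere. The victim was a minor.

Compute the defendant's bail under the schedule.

Base amounts from the schedule: extortion $115700; vehicle burglary $5000; first-degree assault $464000; kidnapping $342000.
Stacking rule: highest base plus $22000 per additional charge. Highest is first-degree assault at $464000; 3 additional charges → +$66000. Combined base = $530000.
Net percentage adjustment: −35% +25% = −10%. $530000 × 0.9 = $477000.
$477000 is within the $925000 maximum.
$477000 is at or above the $4000 minimum.

$477000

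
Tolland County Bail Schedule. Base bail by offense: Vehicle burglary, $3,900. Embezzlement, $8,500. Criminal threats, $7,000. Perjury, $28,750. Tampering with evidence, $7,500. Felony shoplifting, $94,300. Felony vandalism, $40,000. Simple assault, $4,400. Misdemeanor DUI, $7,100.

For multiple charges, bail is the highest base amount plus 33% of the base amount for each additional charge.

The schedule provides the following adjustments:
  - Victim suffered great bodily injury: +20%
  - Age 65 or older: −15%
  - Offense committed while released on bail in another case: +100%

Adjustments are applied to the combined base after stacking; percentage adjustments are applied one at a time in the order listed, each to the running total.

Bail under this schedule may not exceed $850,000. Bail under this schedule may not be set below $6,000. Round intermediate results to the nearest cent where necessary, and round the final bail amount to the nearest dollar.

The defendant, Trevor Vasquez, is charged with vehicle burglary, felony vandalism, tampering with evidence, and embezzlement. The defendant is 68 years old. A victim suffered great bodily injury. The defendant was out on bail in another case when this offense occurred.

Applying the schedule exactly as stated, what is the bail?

Base amounts from the schedule: vehicle burglary $3,900; felony vandalism $40,000; tampering with evidence $7,500; embezzlement $8,500.
Stacking rule: highest base plus 33% of each additional charge. Highest is felony vandalism at $40,000. Additional: $3,900 × 33% = $1,287; $7,500 × 33% = $2,475; $8,500 × 33% = $2,805. Combined base = $40,000 + $6,567 = $46,567.
Victim suffered great bodily injury (+20%): $46,567 × 1.2 = $55,880.40.
Age 65 or older (−15%): $55,880.40 × 0.85 = $47,498.34.
Offense committed while released on bail in another case (+100%): $47,498.34 × 2 = $94,996.68.
$94,996.68 is within the $850,000 maximum.
$94,996.68 is at or above the $6,000 minimum.
Rounded to the nearest dollar: $94,997.

$94,997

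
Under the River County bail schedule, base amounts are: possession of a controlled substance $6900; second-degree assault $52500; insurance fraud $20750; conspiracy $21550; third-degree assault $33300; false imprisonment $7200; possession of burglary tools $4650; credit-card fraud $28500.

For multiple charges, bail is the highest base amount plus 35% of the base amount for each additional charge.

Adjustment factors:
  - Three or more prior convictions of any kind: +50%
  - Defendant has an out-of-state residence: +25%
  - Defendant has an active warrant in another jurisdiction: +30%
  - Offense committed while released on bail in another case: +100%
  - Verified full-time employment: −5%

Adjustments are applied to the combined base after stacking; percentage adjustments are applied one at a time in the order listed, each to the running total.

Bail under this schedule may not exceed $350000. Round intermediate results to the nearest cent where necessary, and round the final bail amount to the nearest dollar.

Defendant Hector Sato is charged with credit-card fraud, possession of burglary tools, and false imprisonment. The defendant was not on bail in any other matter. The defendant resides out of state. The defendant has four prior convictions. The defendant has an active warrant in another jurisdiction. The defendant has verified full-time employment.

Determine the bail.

Base amounts from the schedule: credit-card fraud $28500; possession of burglary tools $4650; false imprisonment $7200.
Stacking rule: highest base plus 35% of each additional charge. Highest is credit-card fraud at $28500. Additional: $4650 × 35% = $1627.50; $7200 × 35% = $2520. Combined base = $28500 + $4147.50 = $32647.50.
Three or more prior convictions of any kind (+50%): $32647.50 × 1.5 = $48971.25.
Defendant has an out-of-state residence (+25%): $48971.25 × 1.25 = $61214.06.
Defendant has an active warrant in another jurisdiction (+30%): $61214.06 × 1.3 = $79578.28.
Verified full-time employment (−5%): $79578.28 × 0.95 = $75599.37.
$75599.37 is within the $350000 maximum.
Rounded to the nearest dollar: $75599.

$75599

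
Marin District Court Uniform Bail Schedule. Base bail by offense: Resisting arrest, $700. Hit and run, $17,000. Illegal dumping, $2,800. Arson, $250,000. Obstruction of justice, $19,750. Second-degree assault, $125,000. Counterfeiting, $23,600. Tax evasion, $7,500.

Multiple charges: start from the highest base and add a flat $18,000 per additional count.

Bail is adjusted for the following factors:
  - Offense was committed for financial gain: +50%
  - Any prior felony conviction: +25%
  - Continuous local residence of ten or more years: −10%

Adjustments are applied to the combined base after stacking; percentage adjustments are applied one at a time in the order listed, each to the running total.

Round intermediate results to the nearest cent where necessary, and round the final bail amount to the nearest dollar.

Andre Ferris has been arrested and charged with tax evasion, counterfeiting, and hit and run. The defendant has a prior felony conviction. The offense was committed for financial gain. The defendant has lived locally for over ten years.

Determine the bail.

$100,575

Base amounts from the schedule: tax evasion $7,500; counterfeiting $23,600; hit and run $17,000.
Stacking rule: highest base plus $18,000 per additional charge. Highest is counterfeiting at $23,600; 2 additional charges → +$36,000. Combined base = $59,600.
Offense was committed for financial gain (+50%): $59,600 × 1.5 = $89,400.
Any prior felony conviction (+25%): $89,400 × 1.25 = $111,750.
Continuous local residence of ten or more years (−10%): $111,750 × 0.9 = $100,575.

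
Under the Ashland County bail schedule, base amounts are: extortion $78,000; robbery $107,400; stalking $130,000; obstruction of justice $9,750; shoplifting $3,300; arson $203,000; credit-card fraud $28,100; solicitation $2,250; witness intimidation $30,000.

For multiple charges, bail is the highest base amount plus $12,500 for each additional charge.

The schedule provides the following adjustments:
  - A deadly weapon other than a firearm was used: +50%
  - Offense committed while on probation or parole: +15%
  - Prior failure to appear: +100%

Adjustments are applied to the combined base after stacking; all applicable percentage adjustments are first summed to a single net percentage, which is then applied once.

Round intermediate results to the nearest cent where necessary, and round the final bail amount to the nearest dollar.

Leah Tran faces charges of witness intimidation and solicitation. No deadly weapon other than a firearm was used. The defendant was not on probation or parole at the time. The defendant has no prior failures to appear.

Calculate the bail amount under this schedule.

Base amounts from the schedule: witness intimidation $30,000; solicitation $2,250.
Stacking rule: highest base plus $12,500 per additional charge. Highest is witness intimidation at $30,000; 1 additional charge → +$12,500. Combined base = $42,500.
No adjustment factors apply to this defendant.

$42,500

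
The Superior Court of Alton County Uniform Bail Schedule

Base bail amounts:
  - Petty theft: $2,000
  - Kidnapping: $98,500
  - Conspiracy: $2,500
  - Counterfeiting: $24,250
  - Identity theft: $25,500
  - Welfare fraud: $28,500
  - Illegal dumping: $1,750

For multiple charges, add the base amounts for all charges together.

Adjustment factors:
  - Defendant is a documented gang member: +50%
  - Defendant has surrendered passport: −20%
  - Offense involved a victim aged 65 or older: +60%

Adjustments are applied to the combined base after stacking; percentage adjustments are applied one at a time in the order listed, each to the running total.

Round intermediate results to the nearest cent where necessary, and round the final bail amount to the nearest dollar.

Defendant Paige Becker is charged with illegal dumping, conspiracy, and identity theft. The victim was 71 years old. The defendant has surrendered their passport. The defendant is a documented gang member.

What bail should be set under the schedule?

Base amounts from the schedule: illegal dumping $1,750; conspiracy $2,500; identity theft $25,500.
Stacking rule: sum of all bases. $1,750 + $2,500 + $25,500 = $29,750.
Defendant is a documented gang member (+50%): $29,750 × 1.5 = $44,625.
Defendant has surrendered passport (−20%): $44,625 × 0.8 = $35,700.
Offense involved a victim aged 65 or older (+60%): $35,700 × 1.6 = $57,120.

$57,120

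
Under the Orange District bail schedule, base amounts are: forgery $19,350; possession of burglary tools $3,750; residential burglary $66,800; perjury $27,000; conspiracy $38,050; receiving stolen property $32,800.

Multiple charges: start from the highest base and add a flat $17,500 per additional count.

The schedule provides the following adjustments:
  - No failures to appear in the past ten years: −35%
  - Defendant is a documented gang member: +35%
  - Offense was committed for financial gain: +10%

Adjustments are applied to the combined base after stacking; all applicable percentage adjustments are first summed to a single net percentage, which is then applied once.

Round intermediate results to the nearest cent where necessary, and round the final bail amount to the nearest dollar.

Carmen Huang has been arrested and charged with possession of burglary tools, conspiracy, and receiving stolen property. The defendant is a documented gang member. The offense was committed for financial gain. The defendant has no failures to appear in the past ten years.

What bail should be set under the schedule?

$80,355

Base amounts from the schedule: possession of burglary tools $3,750; conspiracy $38,050; receiving stolen property $32,800.
Stacking rule: highest base plus $17,500 per additional charge. Highest is conspiracy at $38,050; 2 additional charges → +$35,000. Combined base = $73,050.
Net percentage adjustment: −35% +35% +10% = +10%. $73,050 × 1.1 = $80,355.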